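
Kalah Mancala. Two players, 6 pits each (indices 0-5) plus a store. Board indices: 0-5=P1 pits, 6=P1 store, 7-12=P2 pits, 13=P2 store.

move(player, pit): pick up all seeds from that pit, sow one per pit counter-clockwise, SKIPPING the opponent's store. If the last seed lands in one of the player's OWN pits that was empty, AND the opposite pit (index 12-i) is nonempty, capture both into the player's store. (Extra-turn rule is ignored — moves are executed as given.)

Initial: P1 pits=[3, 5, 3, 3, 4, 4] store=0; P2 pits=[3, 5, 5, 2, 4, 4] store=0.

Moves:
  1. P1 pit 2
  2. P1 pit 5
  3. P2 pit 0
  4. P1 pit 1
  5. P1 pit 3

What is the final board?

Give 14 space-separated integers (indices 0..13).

Move 1: P1 pit2 -> P1=[3,5,0,4,5,5](0) P2=[3,5,5,2,4,4](0)
Move 2: P1 pit5 -> P1=[3,5,0,4,5,0](1) P2=[4,6,6,3,4,4](0)
Move 3: P2 pit0 -> P1=[3,5,0,4,5,0](1) P2=[0,7,7,4,5,4](0)
Move 4: P1 pit1 -> P1=[3,0,1,5,6,1](2) P2=[0,7,7,4,5,4](0)
Move 5: P1 pit3 -> P1=[3,0,1,0,7,2](3) P2=[1,8,7,4,5,4](0)

Answer: 3 0 1 0 7 2 3 1 8 7 4 5 4 0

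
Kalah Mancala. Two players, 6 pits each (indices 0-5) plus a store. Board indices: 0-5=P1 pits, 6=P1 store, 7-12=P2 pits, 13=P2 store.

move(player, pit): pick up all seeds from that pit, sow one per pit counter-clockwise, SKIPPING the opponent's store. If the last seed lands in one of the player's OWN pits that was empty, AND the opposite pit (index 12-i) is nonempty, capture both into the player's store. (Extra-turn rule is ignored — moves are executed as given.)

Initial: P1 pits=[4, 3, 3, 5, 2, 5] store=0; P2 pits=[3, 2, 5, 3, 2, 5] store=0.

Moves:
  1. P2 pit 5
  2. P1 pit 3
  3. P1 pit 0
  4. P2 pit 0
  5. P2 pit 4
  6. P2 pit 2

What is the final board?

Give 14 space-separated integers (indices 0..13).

Move 1: P2 pit5 -> P1=[5,4,4,6,2,5](0) P2=[3,2,5,3,2,0](1)
Move 2: P1 pit3 -> P1=[5,4,4,0,3,6](1) P2=[4,3,6,3,2,0](1)
Move 3: P1 pit0 -> P1=[0,5,5,1,4,7](1) P2=[4,3,6,3,2,0](1)
Move 4: P2 pit0 -> P1=[0,5,5,1,4,7](1) P2=[0,4,7,4,3,0](1)
Move 5: P2 pit4 -> P1=[1,5,5,1,4,7](1) P2=[0,4,7,4,0,1](2)
Move 6: P2 pit2 -> P1=[2,6,6,1,4,7](1) P2=[0,4,0,5,1,2](3)

Answer: 2 6 6 1 4 7 1 0 4 0 5 1 2 3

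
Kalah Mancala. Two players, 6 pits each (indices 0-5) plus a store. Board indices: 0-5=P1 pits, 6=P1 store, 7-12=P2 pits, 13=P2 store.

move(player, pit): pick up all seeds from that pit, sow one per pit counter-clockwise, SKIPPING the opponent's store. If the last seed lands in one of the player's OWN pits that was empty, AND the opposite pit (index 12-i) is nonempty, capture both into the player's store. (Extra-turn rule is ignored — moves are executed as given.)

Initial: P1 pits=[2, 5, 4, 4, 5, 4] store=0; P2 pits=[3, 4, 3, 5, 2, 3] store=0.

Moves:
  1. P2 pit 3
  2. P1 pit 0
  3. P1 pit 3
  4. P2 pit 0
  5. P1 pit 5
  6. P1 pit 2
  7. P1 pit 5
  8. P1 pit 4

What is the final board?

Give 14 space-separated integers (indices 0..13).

Answer: 0 7 0 1 0 1 5 3 8 6 3 5 4 1

Derivation:
Move 1: P2 pit3 -> P1=[3,6,4,4,5,4](0) P2=[3,4,3,0,3,4](1)
Move 2: P1 pit0 -> P1=[0,7,5,5,5,4](0) P2=[3,4,3,0,3,4](1)
Move 3: P1 pit3 -> P1=[0,7,5,0,6,5](1) P2=[4,5,3,0,3,4](1)
Move 4: P2 pit0 -> P1=[0,7,5,0,6,5](1) P2=[0,6,4,1,4,4](1)
Move 5: P1 pit5 -> P1=[0,7,5,0,6,0](2) P2=[1,7,5,2,4,4](1)
Move 6: P1 pit2 -> P1=[0,7,0,1,7,1](3) P2=[2,7,5,2,4,4](1)
Move 7: P1 pit5 -> P1=[0,7,0,1,7,0](4) P2=[2,7,5,2,4,4](1)
Move 8: P1 pit4 -> P1=[0,7,0,1,0,1](5) P2=[3,8,6,3,5,4](1)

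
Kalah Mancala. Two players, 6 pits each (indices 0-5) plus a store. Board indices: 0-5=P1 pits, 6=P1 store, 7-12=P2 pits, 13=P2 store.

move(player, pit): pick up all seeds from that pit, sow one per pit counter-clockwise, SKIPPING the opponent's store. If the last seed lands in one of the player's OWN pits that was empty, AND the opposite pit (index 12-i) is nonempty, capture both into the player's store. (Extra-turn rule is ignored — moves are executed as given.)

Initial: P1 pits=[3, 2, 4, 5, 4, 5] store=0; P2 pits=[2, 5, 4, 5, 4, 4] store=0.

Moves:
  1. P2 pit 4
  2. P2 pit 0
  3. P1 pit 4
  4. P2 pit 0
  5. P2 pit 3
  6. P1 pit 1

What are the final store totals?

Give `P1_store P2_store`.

Answer: 1 2

Derivation:
Move 1: P2 pit4 -> P1=[4,3,4,5,4,5](0) P2=[2,5,4,5,0,5](1)
Move 2: P2 pit0 -> P1=[4,3,4,5,4,5](0) P2=[0,6,5,5,0,5](1)
Move 3: P1 pit4 -> P1=[4,3,4,5,0,6](1) P2=[1,7,5,5,0,5](1)
Move 4: P2 pit0 -> P1=[4,3,4,5,0,6](1) P2=[0,8,5,5,0,5](1)
Move 5: P2 pit3 -> P1=[5,4,4,5,0,6](1) P2=[0,8,5,0,1,6](2)
Move 6: P1 pit1 -> P1=[5,0,5,6,1,7](1) P2=[0,8,5,0,1,6](2)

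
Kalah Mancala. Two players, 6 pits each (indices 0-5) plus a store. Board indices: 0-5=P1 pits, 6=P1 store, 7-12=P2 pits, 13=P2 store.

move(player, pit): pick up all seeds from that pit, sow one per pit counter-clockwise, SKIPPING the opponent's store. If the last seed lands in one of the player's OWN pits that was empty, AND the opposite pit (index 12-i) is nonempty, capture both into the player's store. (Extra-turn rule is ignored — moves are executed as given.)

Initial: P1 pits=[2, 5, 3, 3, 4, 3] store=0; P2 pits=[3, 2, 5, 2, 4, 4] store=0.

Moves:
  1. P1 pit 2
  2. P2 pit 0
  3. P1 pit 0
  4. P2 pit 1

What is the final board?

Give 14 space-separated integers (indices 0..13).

Answer: 0 6 0 4 5 4 4 0 0 7 1 5 4 0

Derivation:
Move 1: P1 pit2 -> P1=[2,5,0,4,5,4](0) P2=[3,2,5,2,4,4](0)
Move 2: P2 pit0 -> P1=[2,5,0,4,5,4](0) P2=[0,3,6,3,4,4](0)
Move 3: P1 pit0 -> P1=[0,6,0,4,5,4](4) P2=[0,3,6,0,4,4](0)
Move 4: P2 pit1 -> P1=[0,6,0,4,5,4](4) P2=[0,0,7,1,5,4](0)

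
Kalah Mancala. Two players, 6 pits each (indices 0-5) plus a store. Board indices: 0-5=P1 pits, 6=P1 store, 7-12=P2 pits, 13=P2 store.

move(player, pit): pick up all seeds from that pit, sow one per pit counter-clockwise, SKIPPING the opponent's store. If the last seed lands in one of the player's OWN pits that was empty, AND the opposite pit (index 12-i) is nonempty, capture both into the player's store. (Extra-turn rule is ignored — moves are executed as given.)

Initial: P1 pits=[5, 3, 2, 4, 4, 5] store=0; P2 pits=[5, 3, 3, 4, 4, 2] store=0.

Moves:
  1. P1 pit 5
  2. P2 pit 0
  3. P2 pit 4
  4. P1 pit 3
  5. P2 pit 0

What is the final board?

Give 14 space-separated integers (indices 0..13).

Move 1: P1 pit5 -> P1=[5,3,2,4,4,0](1) P2=[6,4,4,5,4,2](0)
Move 2: P2 pit0 -> P1=[5,3,2,4,4,0](1) P2=[0,5,5,6,5,3](1)
Move 3: P2 pit4 -> P1=[6,4,3,4,4,0](1) P2=[0,5,5,6,0,4](2)
Move 4: P1 pit3 -> P1=[6,4,3,0,5,1](2) P2=[1,5,5,6,0,4](2)
Move 5: P2 pit0 -> P1=[6,4,3,0,5,1](2) P2=[0,6,5,6,0,4](2)

Answer: 6 4 3 0 5 1 2 0 6 5 6 0 4 2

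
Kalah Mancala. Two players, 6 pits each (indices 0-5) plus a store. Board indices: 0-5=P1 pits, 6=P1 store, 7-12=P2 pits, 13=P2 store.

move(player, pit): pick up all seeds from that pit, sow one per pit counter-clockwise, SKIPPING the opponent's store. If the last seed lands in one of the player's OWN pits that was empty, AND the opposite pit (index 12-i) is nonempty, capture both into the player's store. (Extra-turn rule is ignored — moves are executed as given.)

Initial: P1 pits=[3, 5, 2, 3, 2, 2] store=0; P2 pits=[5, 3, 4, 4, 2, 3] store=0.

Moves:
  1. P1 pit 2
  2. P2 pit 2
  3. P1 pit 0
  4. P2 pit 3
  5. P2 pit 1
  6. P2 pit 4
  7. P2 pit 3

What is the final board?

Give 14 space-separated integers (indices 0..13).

Move 1: P1 pit2 -> P1=[3,5,0,4,3,2](0) P2=[5,3,4,4,2,3](0)
Move 2: P2 pit2 -> P1=[3,5,0,4,3,2](0) P2=[5,3,0,5,3,4](1)
Move 3: P1 pit0 -> P1=[0,6,1,5,3,2](0) P2=[5,3,0,5,3,4](1)
Move 4: P2 pit3 -> P1=[1,7,1,5,3,2](0) P2=[5,3,0,0,4,5](2)
Move 5: P2 pit1 -> P1=[1,7,1,5,3,2](0) P2=[5,0,1,1,5,5](2)
Move 6: P2 pit4 -> P1=[2,8,2,5,3,2](0) P2=[5,0,1,1,0,6](3)
Move 7: P2 pit3 -> P1=[2,0,2,5,3,2](0) P2=[5,0,1,0,0,6](12)

Answer: 2 0 2 5 3 2 0 5 0 1 0 0 6 12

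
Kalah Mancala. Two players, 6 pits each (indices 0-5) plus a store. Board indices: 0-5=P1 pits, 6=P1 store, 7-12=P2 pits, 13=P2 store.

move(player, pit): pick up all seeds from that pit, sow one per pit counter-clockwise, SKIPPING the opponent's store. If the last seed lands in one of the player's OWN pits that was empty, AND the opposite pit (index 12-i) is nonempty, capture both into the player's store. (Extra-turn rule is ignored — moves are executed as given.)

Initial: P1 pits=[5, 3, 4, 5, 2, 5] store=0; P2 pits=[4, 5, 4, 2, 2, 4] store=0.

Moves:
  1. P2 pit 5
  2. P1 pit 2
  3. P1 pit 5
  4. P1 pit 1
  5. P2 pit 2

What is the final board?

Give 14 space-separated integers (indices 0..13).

Answer: 7 0 1 7 4 0 9 0 6 0 4 4 1 2

Derivation:
Move 1: P2 pit5 -> P1=[6,4,5,5,2,5](0) P2=[4,5,4,2,2,0](1)
Move 2: P1 pit2 -> P1=[6,4,0,6,3,6](1) P2=[5,5,4,2,2,0](1)
Move 3: P1 pit5 -> P1=[6,4,0,6,3,0](2) P2=[6,6,5,3,3,0](1)
Move 4: P1 pit1 -> P1=[6,0,1,7,4,0](9) P2=[0,6,5,3,3,0](1)
Move 5: P2 pit2 -> P1=[7,0,1,7,4,0](9) P2=[0,6,0,4,4,1](2)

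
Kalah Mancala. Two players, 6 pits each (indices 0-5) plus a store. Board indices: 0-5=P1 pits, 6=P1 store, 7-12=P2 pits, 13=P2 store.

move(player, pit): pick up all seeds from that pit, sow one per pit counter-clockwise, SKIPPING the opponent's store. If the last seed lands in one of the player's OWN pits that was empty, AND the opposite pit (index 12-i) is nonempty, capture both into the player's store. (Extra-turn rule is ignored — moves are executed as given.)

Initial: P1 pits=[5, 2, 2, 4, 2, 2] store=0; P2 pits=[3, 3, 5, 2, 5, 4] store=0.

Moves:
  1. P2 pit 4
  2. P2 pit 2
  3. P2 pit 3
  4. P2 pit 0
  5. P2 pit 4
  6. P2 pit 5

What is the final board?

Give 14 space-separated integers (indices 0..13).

Move 1: P2 pit4 -> P1=[6,3,3,4,2,2](0) P2=[3,3,5,2,0,5](1)
Move 2: P2 pit2 -> P1=[7,3,3,4,2,2](0) P2=[3,3,0,3,1,6](2)
Move 3: P2 pit3 -> P1=[7,3,3,4,2,2](0) P2=[3,3,0,0,2,7](3)
Move 4: P2 pit0 -> P1=[7,3,0,4,2,2](0) P2=[0,4,1,0,2,7](7)
Move 5: P2 pit4 -> P1=[7,3,0,4,2,2](0) P2=[0,4,1,0,0,8](8)
Move 6: P2 pit5 -> P1=[8,4,1,5,3,0](0) P2=[0,4,1,0,0,0](13)

Answer: 8 4 1 5 3 0 0 0 4 1 0 0 0 13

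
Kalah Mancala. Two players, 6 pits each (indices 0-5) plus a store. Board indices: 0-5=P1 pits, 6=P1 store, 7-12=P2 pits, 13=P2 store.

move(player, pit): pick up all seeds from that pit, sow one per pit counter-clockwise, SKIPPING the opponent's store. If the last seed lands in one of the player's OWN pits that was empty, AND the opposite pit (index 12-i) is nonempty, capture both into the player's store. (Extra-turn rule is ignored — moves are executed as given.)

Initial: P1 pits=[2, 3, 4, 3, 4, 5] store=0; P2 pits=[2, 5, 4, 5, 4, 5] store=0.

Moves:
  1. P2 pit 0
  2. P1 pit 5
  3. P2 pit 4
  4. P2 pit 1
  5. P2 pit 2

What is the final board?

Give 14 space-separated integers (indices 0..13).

Move 1: P2 pit0 -> P1=[2,3,4,3,4,5](0) P2=[0,6,5,5,4,5](0)
Move 2: P1 pit5 -> P1=[2,3,4,3,4,0](1) P2=[1,7,6,6,4,5](0)
Move 3: P2 pit4 -> P1=[3,4,4,3,4,0](1) P2=[1,7,6,6,0,6](1)
Move 4: P2 pit1 -> P1=[4,5,4,3,4,0](1) P2=[1,0,7,7,1,7](2)
Move 5: P2 pit2 -> P1=[5,6,5,3,4,0](1) P2=[1,0,0,8,2,8](3)

Answer: 5 6 5 3 4 0 1 1 0 0 8 2 8 3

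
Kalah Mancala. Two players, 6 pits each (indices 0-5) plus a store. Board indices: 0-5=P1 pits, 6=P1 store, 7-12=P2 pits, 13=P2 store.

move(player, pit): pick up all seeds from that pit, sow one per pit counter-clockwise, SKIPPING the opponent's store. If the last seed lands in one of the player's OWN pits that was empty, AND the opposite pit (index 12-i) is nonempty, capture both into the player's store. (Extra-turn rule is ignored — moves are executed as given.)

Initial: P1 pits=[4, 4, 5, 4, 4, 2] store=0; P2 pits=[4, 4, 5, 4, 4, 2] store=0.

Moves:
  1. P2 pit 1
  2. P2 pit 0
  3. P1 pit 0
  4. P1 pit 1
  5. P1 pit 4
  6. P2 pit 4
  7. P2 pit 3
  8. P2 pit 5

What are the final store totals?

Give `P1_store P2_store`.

Answer: 2 3

Derivation:
Move 1: P2 pit1 -> P1=[4,4,5,4,4,2](0) P2=[4,0,6,5,5,3](0)
Move 2: P2 pit0 -> P1=[4,4,5,4,4,2](0) P2=[0,1,7,6,6,3](0)
Move 3: P1 pit0 -> P1=[0,5,6,5,5,2](0) P2=[0,1,7,6,6,3](0)
Move 4: P1 pit1 -> P1=[0,0,7,6,6,3](1) P2=[0,1,7,6,6,3](0)
Move 5: P1 pit4 -> P1=[0,0,7,6,0,4](2) P2=[1,2,8,7,6,3](0)
Move 6: P2 pit4 -> P1=[1,1,8,7,0,4](2) P2=[1,2,8,7,0,4](1)
Move 7: P2 pit3 -> P1=[2,2,9,8,0,4](2) P2=[1,2,8,0,1,5](2)
Move 8: P2 pit5 -> P1=[3,3,10,9,0,4](2) P2=[1,2,8,0,1,0](3)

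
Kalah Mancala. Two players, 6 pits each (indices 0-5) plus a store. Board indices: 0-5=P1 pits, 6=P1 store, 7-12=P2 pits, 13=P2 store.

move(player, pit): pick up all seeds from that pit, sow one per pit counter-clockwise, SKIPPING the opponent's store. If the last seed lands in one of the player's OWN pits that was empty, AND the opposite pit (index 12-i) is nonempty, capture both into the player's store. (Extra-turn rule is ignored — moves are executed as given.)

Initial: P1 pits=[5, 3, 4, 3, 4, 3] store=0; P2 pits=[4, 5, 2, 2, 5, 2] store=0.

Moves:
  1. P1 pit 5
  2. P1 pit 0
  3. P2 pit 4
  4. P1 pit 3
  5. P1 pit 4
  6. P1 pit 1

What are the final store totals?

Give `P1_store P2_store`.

Move 1: P1 pit5 -> P1=[5,3,4,3,4,0](1) P2=[5,6,2,2,5,2](0)
Move 2: P1 pit0 -> P1=[0,4,5,4,5,0](7) P2=[0,6,2,2,5,2](0)
Move 3: P2 pit4 -> P1=[1,5,6,4,5,0](7) P2=[0,6,2,2,0,3](1)
Move 4: P1 pit3 -> P1=[1,5,6,0,6,1](8) P2=[1,6,2,2,0,3](1)
Move 5: P1 pit4 -> P1=[1,5,6,0,0,2](9) P2=[2,7,3,3,0,3](1)
Move 6: P1 pit1 -> P1=[1,0,7,1,1,3](10) P2=[2,7,3,3,0,3](1)

Answer: 10 1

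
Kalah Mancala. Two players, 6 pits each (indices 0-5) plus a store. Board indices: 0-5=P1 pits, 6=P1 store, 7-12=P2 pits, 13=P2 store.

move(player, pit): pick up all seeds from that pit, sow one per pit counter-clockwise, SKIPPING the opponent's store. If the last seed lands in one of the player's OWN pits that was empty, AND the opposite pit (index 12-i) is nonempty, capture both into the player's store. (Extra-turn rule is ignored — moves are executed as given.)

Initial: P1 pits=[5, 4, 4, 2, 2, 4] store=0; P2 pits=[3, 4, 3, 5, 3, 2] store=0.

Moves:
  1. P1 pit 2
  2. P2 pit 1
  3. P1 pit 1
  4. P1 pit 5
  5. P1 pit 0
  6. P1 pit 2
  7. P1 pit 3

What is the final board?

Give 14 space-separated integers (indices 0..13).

Move 1: P1 pit2 -> P1=[5,4,0,3,3,5](1) P2=[3,4,3,5,3,2](0)
Move 2: P2 pit1 -> P1=[5,4,0,3,3,5](1) P2=[3,0,4,6,4,3](0)
Move 3: P1 pit1 -> P1=[5,0,1,4,4,6](1) P2=[3,0,4,6,4,3](0)
Move 4: P1 pit5 -> P1=[5,0,1,4,4,0](2) P2=[4,1,5,7,5,3](0)
Move 5: P1 pit0 -> P1=[0,1,2,5,5,0](7) P2=[0,1,5,7,5,3](0)
Move 6: P1 pit2 -> P1=[0,1,0,6,6,0](7) P2=[0,1,5,7,5,3](0)
Move 7: P1 pit3 -> P1=[0,1,0,0,7,1](8) P2=[1,2,6,7,5,3](0)

Answer: 0 1 0 0 7 1 8 1 2 6 7 5 3 0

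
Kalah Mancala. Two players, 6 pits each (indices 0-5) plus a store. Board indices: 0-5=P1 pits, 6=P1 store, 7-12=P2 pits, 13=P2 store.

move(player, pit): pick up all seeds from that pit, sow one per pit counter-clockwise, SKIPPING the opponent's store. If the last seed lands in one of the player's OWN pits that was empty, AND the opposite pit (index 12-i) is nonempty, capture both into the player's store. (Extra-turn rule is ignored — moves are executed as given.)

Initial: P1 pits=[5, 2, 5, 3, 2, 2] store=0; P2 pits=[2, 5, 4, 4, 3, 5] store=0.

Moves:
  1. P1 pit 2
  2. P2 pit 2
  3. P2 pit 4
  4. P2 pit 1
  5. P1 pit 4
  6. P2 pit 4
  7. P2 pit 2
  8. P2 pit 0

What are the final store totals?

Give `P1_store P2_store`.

Answer: 2 7

Derivation:
Move 1: P1 pit2 -> P1=[5,2,0,4,3,3](1) P2=[3,5,4,4,3,5](0)
Move 2: P2 pit2 -> P1=[5,2,0,4,3,3](1) P2=[3,5,0,5,4,6](1)
Move 3: P2 pit4 -> P1=[6,3,0,4,3,3](1) P2=[3,5,0,5,0,7](2)
Move 4: P2 pit1 -> P1=[6,3,0,4,3,3](1) P2=[3,0,1,6,1,8](3)
Move 5: P1 pit4 -> P1=[6,3,0,4,0,4](2) P2=[4,0,1,6,1,8](3)
Move 6: P2 pit4 -> P1=[6,3,0,4,0,4](2) P2=[4,0,1,6,0,9](3)
Move 7: P2 pit2 -> P1=[6,3,0,4,0,4](2) P2=[4,0,0,7,0,9](3)
Move 8: P2 pit0 -> P1=[6,0,0,4,0,4](2) P2=[0,1,1,8,0,9](7)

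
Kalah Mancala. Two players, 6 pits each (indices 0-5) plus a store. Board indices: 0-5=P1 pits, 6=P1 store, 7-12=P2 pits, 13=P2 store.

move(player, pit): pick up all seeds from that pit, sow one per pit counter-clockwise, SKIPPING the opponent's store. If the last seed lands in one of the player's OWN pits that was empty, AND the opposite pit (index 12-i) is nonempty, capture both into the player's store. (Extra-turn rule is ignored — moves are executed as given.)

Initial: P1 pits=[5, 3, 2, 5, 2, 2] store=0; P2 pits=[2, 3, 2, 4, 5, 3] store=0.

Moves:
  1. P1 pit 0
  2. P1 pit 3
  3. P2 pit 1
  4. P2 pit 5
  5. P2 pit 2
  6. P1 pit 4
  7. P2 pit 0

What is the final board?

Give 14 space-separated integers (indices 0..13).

Move 1: P1 pit0 -> P1=[0,4,3,6,3,3](0) P2=[2,3,2,4,5,3](0)
Move 2: P1 pit3 -> P1=[0,4,3,0,4,4](1) P2=[3,4,3,4,5,3](0)
Move 3: P2 pit1 -> P1=[0,4,3,0,4,4](1) P2=[3,0,4,5,6,4](0)
Move 4: P2 pit5 -> P1=[1,5,4,0,4,4](1) P2=[3,0,4,5,6,0](1)
Move 5: P2 pit2 -> P1=[1,5,4,0,4,4](1) P2=[3,0,0,6,7,1](2)
Move 6: P1 pit4 -> P1=[1,5,4,0,0,5](2) P2=[4,1,0,6,7,1](2)
Move 7: P2 pit0 -> P1=[1,5,4,0,0,5](2) P2=[0,2,1,7,8,1](2)

Answer: 1 5 4 0 0 5 2 0 2 1 7 8 1 2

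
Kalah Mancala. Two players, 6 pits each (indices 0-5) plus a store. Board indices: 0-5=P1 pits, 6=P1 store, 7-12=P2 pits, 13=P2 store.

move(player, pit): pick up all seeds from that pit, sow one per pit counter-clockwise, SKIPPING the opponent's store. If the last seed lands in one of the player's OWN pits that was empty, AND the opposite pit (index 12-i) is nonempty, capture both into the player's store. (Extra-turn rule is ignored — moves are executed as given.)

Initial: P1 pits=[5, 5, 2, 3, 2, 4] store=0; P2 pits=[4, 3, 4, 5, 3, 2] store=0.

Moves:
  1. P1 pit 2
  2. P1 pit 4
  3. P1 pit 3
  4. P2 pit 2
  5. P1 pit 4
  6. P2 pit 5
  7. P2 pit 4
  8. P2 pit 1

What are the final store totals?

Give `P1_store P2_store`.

Answer: 2 11

Derivation:
Move 1: P1 pit2 -> P1=[5,5,0,4,3,4](0) P2=[4,3,4,5,3,2](0)
Move 2: P1 pit4 -> P1=[5,5,0,4,0,5](1) P2=[5,3,4,5,3,2](0)
Move 3: P1 pit3 -> P1=[5,5,0,0,1,6](2) P2=[6,3,4,5,3,2](0)
Move 4: P2 pit2 -> P1=[5,5,0,0,1,6](2) P2=[6,3,0,6,4,3](1)
Move 5: P1 pit4 -> P1=[5,5,0,0,0,7](2) P2=[6,3,0,6,4,3](1)
Move 6: P2 pit5 -> P1=[6,6,0,0,0,7](2) P2=[6,3,0,6,4,0](2)
Move 7: P2 pit4 -> P1=[7,7,0,0,0,7](2) P2=[6,3,0,6,0,1](3)
Move 8: P2 pit1 -> P1=[7,0,0,0,0,7](2) P2=[6,0,1,7,0,1](11)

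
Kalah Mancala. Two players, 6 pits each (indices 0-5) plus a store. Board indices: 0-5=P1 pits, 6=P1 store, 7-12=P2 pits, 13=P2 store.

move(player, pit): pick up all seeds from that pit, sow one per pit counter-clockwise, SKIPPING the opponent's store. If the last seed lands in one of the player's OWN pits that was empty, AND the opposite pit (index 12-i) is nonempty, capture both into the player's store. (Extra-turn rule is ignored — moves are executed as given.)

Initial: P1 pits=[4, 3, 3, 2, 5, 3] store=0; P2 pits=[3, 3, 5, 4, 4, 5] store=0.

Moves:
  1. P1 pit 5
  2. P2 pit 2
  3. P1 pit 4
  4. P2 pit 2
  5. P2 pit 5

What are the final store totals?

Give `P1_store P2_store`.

Answer: 2 2

Derivation:
Move 1: P1 pit5 -> P1=[4,3,3,2,5,0](1) P2=[4,4,5,4,4,5](0)
Move 2: P2 pit2 -> P1=[5,3,3,2,5,0](1) P2=[4,4,0,5,5,6](1)
Move 3: P1 pit4 -> P1=[5,3,3,2,0,1](2) P2=[5,5,1,5,5,6](1)
Move 4: P2 pit2 -> P1=[5,3,3,2,0,1](2) P2=[5,5,0,6,5,6](1)
Move 5: P2 pit5 -> P1=[6,4,4,3,1,1](2) P2=[5,5,0,6,5,0](2)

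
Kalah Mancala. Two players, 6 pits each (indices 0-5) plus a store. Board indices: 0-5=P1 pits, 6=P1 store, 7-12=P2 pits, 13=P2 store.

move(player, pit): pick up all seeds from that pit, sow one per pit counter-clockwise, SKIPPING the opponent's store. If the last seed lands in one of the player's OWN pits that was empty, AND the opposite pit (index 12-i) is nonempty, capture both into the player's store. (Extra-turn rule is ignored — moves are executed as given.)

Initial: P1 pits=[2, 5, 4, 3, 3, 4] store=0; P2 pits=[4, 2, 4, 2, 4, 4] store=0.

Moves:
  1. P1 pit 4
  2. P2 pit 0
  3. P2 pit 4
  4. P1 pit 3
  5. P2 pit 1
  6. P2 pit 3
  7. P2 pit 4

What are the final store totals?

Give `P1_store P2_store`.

Move 1: P1 pit4 -> P1=[2,5,4,3,0,5](1) P2=[5,2,4,2,4,4](0)
Move 2: P2 pit0 -> P1=[2,5,4,3,0,5](1) P2=[0,3,5,3,5,5](0)
Move 3: P2 pit4 -> P1=[3,6,5,3,0,5](1) P2=[0,3,5,3,0,6](1)
Move 4: P1 pit3 -> P1=[3,6,5,0,1,6](2) P2=[0,3,5,3,0,6](1)
Move 5: P2 pit1 -> P1=[3,0,5,0,1,6](2) P2=[0,0,6,4,0,6](8)
Move 6: P2 pit3 -> P1=[4,0,5,0,1,6](2) P2=[0,0,6,0,1,7](9)
Move 7: P2 pit4 -> P1=[4,0,5,0,1,6](2) P2=[0,0,6,0,0,8](9)

Answer: 2 9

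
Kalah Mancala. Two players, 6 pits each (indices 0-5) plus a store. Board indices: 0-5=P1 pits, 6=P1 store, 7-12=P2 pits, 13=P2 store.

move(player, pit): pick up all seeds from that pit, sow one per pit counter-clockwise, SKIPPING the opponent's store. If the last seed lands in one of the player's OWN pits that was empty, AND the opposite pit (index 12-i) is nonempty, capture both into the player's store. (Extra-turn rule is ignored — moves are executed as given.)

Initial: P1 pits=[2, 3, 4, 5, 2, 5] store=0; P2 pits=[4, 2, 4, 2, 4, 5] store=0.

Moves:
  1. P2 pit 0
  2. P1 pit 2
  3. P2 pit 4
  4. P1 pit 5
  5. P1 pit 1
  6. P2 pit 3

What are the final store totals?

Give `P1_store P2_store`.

Move 1: P2 pit0 -> P1=[2,3,4,5,2,5](0) P2=[0,3,5,3,5,5](0)
Move 2: P1 pit2 -> P1=[2,3,0,6,3,6](1) P2=[0,3,5,3,5,5](0)
Move 3: P2 pit4 -> P1=[3,4,1,6,3,6](1) P2=[0,3,5,3,0,6](1)
Move 4: P1 pit5 -> P1=[3,4,1,6,3,0](2) P2=[1,4,6,4,1,6](1)
Move 5: P1 pit1 -> P1=[3,0,2,7,4,0](4) P2=[0,4,6,4,1,6](1)
Move 6: P2 pit3 -> P1=[4,0,2,7,4,0](4) P2=[0,4,6,0,2,7](2)

Answer: 4 2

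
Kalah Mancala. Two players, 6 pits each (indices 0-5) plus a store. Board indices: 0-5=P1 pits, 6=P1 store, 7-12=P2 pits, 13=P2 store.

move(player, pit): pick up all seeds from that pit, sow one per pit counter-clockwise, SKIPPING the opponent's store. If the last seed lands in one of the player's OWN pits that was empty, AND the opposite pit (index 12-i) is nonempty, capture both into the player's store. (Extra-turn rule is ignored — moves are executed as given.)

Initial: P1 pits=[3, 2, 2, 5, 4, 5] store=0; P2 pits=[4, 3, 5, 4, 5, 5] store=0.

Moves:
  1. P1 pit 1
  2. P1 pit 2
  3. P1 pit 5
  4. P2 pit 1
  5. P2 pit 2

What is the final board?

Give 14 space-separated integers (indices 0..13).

Answer: 4 1 1 7 5 0 1 5 0 0 7 8 7 1

Derivation:
Move 1: P1 pit1 -> P1=[3,0,3,6,4,5](0) P2=[4,3,5,4,5,5](0)
Move 2: P1 pit2 -> P1=[3,0,0,7,5,6](0) P2=[4,3,5,4,5,5](0)
Move 3: P1 pit5 -> P1=[3,0,0,7,5,0](1) P2=[5,4,6,5,6,5](0)
Move 4: P2 pit1 -> P1=[3,0,0,7,5,0](1) P2=[5,0,7,6,7,6](0)
Move 5: P2 pit2 -> P1=[4,1,1,7,5,0](1) P2=[5,0,0,7,8,7](1)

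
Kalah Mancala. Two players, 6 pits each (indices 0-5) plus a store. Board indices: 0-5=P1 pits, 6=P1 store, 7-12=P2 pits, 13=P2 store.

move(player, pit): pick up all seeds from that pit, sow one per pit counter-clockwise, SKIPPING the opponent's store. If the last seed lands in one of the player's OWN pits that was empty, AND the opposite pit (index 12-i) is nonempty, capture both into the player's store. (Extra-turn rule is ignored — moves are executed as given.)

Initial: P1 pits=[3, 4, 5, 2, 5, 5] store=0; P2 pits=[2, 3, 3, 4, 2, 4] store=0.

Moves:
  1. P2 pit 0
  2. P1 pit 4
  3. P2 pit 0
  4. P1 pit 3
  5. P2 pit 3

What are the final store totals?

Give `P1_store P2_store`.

Move 1: P2 pit0 -> P1=[3,4,5,2,5,5](0) P2=[0,4,4,4,2,4](0)
Move 2: P1 pit4 -> P1=[3,4,5,2,0,6](1) P2=[1,5,5,4,2,4](0)
Move 3: P2 pit0 -> P1=[3,4,5,2,0,6](1) P2=[0,6,5,4,2,4](0)
Move 4: P1 pit3 -> P1=[3,4,5,0,1,7](1) P2=[0,6,5,4,2,4](0)
Move 5: P2 pit3 -> P1=[4,4,5,0,1,7](1) P2=[0,6,5,0,3,5](1)

Answer: 1 1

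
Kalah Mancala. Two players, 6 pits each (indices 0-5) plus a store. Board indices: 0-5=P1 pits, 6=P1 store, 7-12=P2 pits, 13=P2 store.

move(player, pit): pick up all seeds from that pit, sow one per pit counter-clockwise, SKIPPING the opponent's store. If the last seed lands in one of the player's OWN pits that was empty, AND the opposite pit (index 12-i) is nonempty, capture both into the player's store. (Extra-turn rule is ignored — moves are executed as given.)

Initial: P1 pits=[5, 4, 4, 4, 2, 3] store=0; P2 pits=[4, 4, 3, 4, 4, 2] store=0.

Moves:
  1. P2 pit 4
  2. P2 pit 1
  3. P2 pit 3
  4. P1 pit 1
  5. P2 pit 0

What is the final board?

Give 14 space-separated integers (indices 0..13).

Move 1: P2 pit4 -> P1=[6,5,4,4,2,3](0) P2=[4,4,3,4,0,3](1)
Move 2: P2 pit1 -> P1=[6,5,4,4,2,3](0) P2=[4,0,4,5,1,4](1)
Move 3: P2 pit3 -> P1=[7,6,4,4,2,3](0) P2=[4,0,4,0,2,5](2)
Move 4: P1 pit1 -> P1=[7,0,5,5,3,4](1) P2=[5,0,4,0,2,5](2)
Move 5: P2 pit0 -> P1=[7,0,5,5,3,4](1) P2=[0,1,5,1,3,6](2)

Answer: 7 0 5 5 3 4 1 0 1 5 1 3 6 2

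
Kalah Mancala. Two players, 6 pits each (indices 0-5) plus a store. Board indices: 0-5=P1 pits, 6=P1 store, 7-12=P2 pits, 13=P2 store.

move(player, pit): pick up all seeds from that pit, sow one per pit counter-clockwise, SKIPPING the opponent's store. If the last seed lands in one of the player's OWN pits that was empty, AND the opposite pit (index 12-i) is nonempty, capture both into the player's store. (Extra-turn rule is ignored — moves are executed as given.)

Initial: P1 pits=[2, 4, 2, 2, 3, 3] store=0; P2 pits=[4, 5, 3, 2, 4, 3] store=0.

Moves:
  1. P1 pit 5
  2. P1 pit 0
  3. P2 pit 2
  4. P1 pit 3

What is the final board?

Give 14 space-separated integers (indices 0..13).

Move 1: P1 pit5 -> P1=[2,4,2,2,3,0](1) P2=[5,6,3,2,4,3](0)
Move 2: P1 pit0 -> P1=[0,5,3,2,3,0](1) P2=[5,6,3,2,4,3](0)
Move 3: P2 pit2 -> P1=[0,5,3,2,3,0](1) P2=[5,6,0,3,5,4](0)
Move 4: P1 pit3 -> P1=[0,5,3,0,4,0](7) P2=[0,6,0,3,5,4](0)

Answer: 0 5 3 0 4 0 7 0 6 0 3 5 4 0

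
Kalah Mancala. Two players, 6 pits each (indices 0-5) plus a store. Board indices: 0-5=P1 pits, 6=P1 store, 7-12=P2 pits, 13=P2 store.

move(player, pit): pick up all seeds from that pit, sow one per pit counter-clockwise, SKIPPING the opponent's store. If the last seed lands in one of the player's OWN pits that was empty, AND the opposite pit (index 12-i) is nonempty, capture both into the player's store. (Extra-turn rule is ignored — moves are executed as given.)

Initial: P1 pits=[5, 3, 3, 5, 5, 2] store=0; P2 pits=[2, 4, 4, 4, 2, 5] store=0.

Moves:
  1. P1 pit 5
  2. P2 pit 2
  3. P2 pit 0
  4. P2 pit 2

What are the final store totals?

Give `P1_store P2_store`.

Move 1: P1 pit5 -> P1=[5,3,3,5,5,0](1) P2=[3,4,4,4,2,5](0)
Move 2: P2 pit2 -> P1=[5,3,3,5,5,0](1) P2=[3,4,0,5,3,6](1)
Move 3: P2 pit0 -> P1=[5,3,3,5,5,0](1) P2=[0,5,1,6,3,6](1)
Move 4: P2 pit2 -> P1=[5,3,3,5,5,0](1) P2=[0,5,0,7,3,6](1)

Answer: 1 1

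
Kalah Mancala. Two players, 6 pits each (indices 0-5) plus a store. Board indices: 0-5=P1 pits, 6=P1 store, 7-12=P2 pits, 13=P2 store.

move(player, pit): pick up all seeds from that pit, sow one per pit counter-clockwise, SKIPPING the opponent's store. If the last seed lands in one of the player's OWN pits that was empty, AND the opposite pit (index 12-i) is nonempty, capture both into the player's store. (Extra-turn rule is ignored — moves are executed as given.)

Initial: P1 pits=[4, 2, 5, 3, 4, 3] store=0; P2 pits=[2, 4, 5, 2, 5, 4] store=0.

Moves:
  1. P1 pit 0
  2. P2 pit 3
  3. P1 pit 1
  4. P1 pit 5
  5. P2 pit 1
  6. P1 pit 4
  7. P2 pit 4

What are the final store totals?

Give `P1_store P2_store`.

Answer: 2 2

Derivation:
Move 1: P1 pit0 -> P1=[0,3,6,4,5,3](0) P2=[2,4,5,2,5,4](0)
Move 2: P2 pit3 -> P1=[0,3,6,4,5,3](0) P2=[2,4,5,0,6,5](0)
Move 3: P1 pit1 -> P1=[0,0,7,5,6,3](0) P2=[2,4,5,0,6,5](0)
Move 4: P1 pit5 -> P1=[0,0,7,5,6,0](1) P2=[3,5,5,0,6,5](0)
Move 5: P2 pit1 -> P1=[0,0,7,5,6,0](1) P2=[3,0,6,1,7,6](1)
Move 6: P1 pit4 -> P1=[0,0,7,5,0,1](2) P2=[4,1,7,2,7,6](1)
Move 7: P2 pit4 -> P1=[1,1,8,6,1,1](2) P2=[4,1,7,2,0,7](2)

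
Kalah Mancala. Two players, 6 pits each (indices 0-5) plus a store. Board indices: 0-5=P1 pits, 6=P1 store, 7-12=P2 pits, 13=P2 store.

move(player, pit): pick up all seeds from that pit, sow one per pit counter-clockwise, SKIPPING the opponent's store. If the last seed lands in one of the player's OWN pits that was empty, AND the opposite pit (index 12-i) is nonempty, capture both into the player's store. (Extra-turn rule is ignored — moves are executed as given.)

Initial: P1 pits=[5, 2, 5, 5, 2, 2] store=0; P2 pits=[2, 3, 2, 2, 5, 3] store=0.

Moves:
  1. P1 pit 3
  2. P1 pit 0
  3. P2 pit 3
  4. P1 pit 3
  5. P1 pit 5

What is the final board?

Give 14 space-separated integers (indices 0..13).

Answer: 0 3 6 0 5 0 2 4 5 3 0 6 4 0

Derivation:
Move 1: P1 pit3 -> P1=[5,2,5,0,3,3](1) P2=[3,4,2,2,5,3](0)
Move 2: P1 pit0 -> P1=[0,3,6,1,4,4](1) P2=[3,4,2,2,5,3](0)
Move 3: P2 pit3 -> P1=[0,3,6,1,4,4](1) P2=[3,4,2,0,6,4](0)
Move 4: P1 pit3 -> P1=[0,3,6,0,5,4](1) P2=[3,4,2,0,6,4](0)
Move 5: P1 pit5 -> P1=[0,3,6,0,5,0](2) P2=[4,5,3,0,6,4](0)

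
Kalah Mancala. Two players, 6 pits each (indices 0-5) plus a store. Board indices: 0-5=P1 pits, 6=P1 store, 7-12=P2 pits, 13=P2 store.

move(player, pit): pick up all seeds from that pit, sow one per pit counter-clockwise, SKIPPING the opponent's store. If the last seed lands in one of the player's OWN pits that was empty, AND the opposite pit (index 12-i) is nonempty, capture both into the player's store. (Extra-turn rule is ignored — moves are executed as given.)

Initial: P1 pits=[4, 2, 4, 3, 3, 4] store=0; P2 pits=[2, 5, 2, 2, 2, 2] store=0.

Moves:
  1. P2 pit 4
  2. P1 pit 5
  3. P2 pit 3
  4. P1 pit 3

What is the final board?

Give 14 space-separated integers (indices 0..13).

Move 1: P2 pit4 -> P1=[4,2,4,3,3,4](0) P2=[2,5,2,2,0,3](1)
Move 2: P1 pit5 -> P1=[4,2,4,3,3,0](1) P2=[3,6,3,2,0,3](1)
Move 3: P2 pit3 -> P1=[4,2,4,3,3,0](1) P2=[3,6,3,0,1,4](1)
Move 4: P1 pit3 -> P1=[4,2,4,0,4,1](2) P2=[3,6,3,0,1,4](1)

Answer: 4 2 4 0 4 1 2 3 6 3 0 1 4 1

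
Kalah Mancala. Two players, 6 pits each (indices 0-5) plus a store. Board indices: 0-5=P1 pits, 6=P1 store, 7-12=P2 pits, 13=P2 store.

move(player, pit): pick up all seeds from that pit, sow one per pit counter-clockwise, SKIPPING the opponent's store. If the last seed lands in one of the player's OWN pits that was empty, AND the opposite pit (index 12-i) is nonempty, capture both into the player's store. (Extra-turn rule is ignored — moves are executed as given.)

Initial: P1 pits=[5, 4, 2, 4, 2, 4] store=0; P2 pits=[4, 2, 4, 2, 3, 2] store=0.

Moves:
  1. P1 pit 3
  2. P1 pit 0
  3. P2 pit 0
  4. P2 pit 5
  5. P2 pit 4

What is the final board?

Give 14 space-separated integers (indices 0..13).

Answer: 2 7 3 1 4 6 1 0 3 5 3 0 1 2

Derivation:
Move 1: P1 pit3 -> P1=[5,4,2,0,3,5](1) P2=[5,2,4,2,3,2](0)
Move 2: P1 pit0 -> P1=[0,5,3,1,4,6](1) P2=[5,2,4,2,3,2](0)
Move 3: P2 pit0 -> P1=[0,5,3,1,4,6](1) P2=[0,3,5,3,4,3](0)
Move 4: P2 pit5 -> P1=[1,6,3,1,4,6](1) P2=[0,3,5,3,4,0](1)
Move 5: P2 pit4 -> P1=[2,7,3,1,4,6](1) P2=[0,3,5,3,0,1](2)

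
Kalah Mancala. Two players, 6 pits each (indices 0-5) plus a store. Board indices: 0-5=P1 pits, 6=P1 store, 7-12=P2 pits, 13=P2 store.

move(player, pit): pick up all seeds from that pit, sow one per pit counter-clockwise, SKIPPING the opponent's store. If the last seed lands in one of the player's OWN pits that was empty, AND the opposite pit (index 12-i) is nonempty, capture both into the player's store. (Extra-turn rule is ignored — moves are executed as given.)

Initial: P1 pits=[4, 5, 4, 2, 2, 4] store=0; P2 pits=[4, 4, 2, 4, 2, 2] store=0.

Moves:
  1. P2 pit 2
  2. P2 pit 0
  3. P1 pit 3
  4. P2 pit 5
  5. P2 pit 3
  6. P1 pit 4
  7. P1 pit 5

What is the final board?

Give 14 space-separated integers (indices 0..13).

Move 1: P2 pit2 -> P1=[4,5,4,2,2,4](0) P2=[4,4,0,5,3,2](0)
Move 2: P2 pit0 -> P1=[4,5,4,2,2,4](0) P2=[0,5,1,6,4,2](0)
Move 3: P1 pit3 -> P1=[4,5,4,0,3,5](0) P2=[0,5,1,6,4,2](0)
Move 4: P2 pit5 -> P1=[5,5,4,0,3,5](0) P2=[0,5,1,6,4,0](1)
Move 5: P2 pit3 -> P1=[6,6,5,0,3,5](0) P2=[0,5,1,0,5,1](2)
Move 6: P1 pit4 -> P1=[6,6,5,0,0,6](1) P2=[1,5,1,0,5,1](2)
Move 7: P1 pit5 -> P1=[6,6,5,0,0,0](2) P2=[2,6,2,1,6,1](2)

Answer: 6 6 5 0 0 0 2 2 6 2 1 6 1 2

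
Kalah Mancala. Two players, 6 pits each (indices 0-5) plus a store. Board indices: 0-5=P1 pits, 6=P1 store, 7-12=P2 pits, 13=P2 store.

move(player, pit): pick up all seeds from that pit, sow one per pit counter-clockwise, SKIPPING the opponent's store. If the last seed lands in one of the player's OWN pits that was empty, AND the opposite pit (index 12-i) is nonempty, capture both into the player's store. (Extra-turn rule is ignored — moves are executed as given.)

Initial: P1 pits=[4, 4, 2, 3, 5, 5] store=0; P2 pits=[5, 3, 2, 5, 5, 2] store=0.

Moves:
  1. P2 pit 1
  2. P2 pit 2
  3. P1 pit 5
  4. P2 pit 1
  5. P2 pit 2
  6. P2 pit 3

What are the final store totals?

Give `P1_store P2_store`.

Move 1: P2 pit1 -> P1=[4,4,2,3,5,5](0) P2=[5,0,3,6,6,2](0)
Move 2: P2 pit2 -> P1=[4,4,2,3,5,5](0) P2=[5,0,0,7,7,3](0)
Move 3: P1 pit5 -> P1=[4,4,2,3,5,0](1) P2=[6,1,1,8,7,3](0)
Move 4: P2 pit1 -> P1=[4,4,2,3,5,0](1) P2=[6,0,2,8,7,3](0)
Move 5: P2 pit2 -> P1=[4,4,2,3,5,0](1) P2=[6,0,0,9,8,3](0)
Move 6: P2 pit3 -> P1=[5,5,3,4,6,1](1) P2=[6,0,0,0,9,4](1)

Answer: 1 1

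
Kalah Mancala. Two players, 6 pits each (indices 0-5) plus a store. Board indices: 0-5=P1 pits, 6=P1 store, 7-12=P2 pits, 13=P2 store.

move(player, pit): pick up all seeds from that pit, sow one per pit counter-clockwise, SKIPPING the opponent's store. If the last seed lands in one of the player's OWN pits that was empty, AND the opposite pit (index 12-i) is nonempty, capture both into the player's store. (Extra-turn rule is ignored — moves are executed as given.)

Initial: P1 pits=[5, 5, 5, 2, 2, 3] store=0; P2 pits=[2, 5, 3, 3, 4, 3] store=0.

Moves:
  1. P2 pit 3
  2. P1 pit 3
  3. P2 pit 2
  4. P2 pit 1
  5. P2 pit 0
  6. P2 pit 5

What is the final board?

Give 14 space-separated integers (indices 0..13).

Move 1: P2 pit3 -> P1=[5,5,5,2,2,3](0) P2=[2,5,3,0,5,4](1)
Move 2: P1 pit3 -> P1=[5,5,5,0,3,4](0) P2=[2,5,3,0,5,4](1)
Move 3: P2 pit2 -> P1=[5,5,5,0,3,4](0) P2=[2,5,0,1,6,5](1)
Move 4: P2 pit1 -> P1=[5,5,5,0,3,4](0) P2=[2,0,1,2,7,6](2)
Move 5: P2 pit0 -> P1=[5,5,5,0,3,4](0) P2=[0,1,2,2,7,6](2)
Move 6: P2 pit5 -> P1=[6,6,6,1,4,4](0) P2=[0,1,2,2,7,0](3)

Answer: 6 6 6 1 4 4 0 0 1 2 2 7 0 3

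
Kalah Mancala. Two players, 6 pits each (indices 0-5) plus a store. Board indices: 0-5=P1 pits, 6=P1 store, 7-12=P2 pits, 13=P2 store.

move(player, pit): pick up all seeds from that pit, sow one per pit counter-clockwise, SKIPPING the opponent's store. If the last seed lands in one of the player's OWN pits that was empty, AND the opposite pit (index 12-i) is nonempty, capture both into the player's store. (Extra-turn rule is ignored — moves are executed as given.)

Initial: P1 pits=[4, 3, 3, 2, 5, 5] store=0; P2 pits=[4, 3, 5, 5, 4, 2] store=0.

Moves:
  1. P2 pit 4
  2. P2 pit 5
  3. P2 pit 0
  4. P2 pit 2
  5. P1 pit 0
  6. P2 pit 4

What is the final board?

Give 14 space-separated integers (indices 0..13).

Move 1: P2 pit4 -> P1=[5,4,3,2,5,5](0) P2=[4,3,5,5,0,3](1)
Move 2: P2 pit5 -> P1=[6,5,3,2,5,5](0) P2=[4,3,5,5,0,0](2)
Move 3: P2 pit0 -> P1=[6,0,3,2,5,5](0) P2=[0,4,6,6,0,0](8)
Move 4: P2 pit2 -> P1=[7,1,3,2,5,5](0) P2=[0,4,0,7,1,1](9)
Move 5: P1 pit0 -> P1=[0,2,4,3,6,6](1) P2=[1,4,0,7,1,1](9)
Move 6: P2 pit4 -> P1=[0,2,4,3,6,6](1) P2=[1,4,0,7,0,2](9)

Answer: 0 2 4 3 6 6 1 1 4 0 7 0 2 9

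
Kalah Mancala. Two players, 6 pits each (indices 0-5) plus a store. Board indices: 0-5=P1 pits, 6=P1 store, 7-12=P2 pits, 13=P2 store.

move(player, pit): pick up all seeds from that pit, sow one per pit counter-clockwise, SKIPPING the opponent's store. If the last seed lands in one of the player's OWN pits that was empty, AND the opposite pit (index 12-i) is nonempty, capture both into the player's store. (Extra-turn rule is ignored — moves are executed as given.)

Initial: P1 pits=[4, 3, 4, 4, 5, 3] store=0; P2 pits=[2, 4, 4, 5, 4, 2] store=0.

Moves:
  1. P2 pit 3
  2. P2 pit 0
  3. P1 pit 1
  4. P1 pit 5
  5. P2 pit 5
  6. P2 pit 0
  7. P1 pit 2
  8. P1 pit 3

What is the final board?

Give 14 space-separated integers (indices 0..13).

Move 1: P2 pit3 -> P1=[5,4,4,4,5,3](0) P2=[2,4,4,0,5,3](1)
Move 2: P2 pit0 -> P1=[5,4,4,4,5,3](0) P2=[0,5,5,0,5,3](1)
Move 3: P1 pit1 -> P1=[5,0,5,5,6,4](0) P2=[0,5,5,0,5,3](1)
Move 4: P1 pit5 -> P1=[5,0,5,5,6,0](1) P2=[1,6,6,0,5,3](1)
Move 5: P2 pit5 -> P1=[6,1,5,5,6,0](1) P2=[1,6,6,0,5,0](2)
Move 6: P2 pit0 -> P1=[6,1,5,5,6,0](1) P2=[0,7,6,0,5,0](2)
Move 7: P1 pit2 -> P1=[6,1,0,6,7,1](2) P2=[1,7,6,0,5,0](2)
Move 8: P1 pit3 -> P1=[6,1,0,0,8,2](3) P2=[2,8,7,0,5,0](2)

Answer: 6 1 0 0 8 2 3 2 8 7 0 5 0 2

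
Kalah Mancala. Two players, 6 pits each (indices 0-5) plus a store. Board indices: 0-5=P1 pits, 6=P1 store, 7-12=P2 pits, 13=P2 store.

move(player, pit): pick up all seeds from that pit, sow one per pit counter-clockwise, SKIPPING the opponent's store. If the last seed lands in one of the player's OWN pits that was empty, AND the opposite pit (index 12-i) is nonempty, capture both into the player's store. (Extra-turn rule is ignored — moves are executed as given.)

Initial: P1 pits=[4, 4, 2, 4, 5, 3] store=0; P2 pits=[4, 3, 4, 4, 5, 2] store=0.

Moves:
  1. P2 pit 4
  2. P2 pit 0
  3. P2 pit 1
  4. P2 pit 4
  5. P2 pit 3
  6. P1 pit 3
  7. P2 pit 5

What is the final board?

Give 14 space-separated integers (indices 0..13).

Move 1: P2 pit4 -> P1=[5,5,3,4,5,3](0) P2=[4,3,4,4,0,3](1)
Move 2: P2 pit0 -> P1=[5,0,3,4,5,3](0) P2=[0,4,5,5,0,3](7)
Move 3: P2 pit1 -> P1=[5,0,3,4,5,3](0) P2=[0,0,6,6,1,4](7)
Move 4: P2 pit4 -> P1=[5,0,3,4,5,3](0) P2=[0,0,6,6,0,5](7)
Move 5: P2 pit3 -> P1=[6,1,4,4,5,3](0) P2=[0,0,6,0,1,6](8)
Move 6: P1 pit3 -> P1=[6,1,4,0,6,4](1) P2=[1,0,6,0,1,6](8)
Move 7: P2 pit5 -> P1=[7,2,5,1,7,4](1) P2=[1,0,6,0,1,0](9)

Answer: 7 2 5 1 7 4 1 1 0 6 0 1 0 9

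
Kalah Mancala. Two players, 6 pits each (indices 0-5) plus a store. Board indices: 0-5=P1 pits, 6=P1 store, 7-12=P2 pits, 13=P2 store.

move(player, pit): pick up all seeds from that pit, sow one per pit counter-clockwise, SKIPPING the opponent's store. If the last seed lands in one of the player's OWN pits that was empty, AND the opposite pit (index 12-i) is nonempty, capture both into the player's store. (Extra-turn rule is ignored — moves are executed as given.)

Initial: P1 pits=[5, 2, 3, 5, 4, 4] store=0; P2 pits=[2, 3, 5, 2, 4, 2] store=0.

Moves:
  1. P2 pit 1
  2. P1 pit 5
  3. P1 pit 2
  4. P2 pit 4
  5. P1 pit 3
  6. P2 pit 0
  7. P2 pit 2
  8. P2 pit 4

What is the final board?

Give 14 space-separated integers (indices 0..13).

Answer: 7 4 2 1 6 1 6 0 3 0 4 0 5 2

Derivation:
Move 1: P2 pit1 -> P1=[5,2,3,5,4,4](0) P2=[2,0,6,3,5,2](0)
Move 2: P1 pit5 -> P1=[5,2,3,5,4,0](1) P2=[3,1,7,3,5,2](0)
Move 3: P1 pit2 -> P1=[5,2,0,6,5,0](5) P2=[0,1,7,3,5,2](0)
Move 4: P2 pit4 -> P1=[6,3,1,6,5,0](5) P2=[0,1,7,3,0,3](1)
Move 5: P1 pit3 -> P1=[6,3,1,0,6,1](6) P2=[1,2,8,3,0,3](1)
Move 6: P2 pit0 -> P1=[6,3,1,0,6,1](6) P2=[0,3,8,3,0,3](1)
Move 7: P2 pit2 -> P1=[7,4,2,1,6,1](6) P2=[0,3,0,4,1,4](2)
Move 8: P2 pit4 -> P1=[7,4,2,1,6,1](6) P2=[0,3,0,4,0,5](2)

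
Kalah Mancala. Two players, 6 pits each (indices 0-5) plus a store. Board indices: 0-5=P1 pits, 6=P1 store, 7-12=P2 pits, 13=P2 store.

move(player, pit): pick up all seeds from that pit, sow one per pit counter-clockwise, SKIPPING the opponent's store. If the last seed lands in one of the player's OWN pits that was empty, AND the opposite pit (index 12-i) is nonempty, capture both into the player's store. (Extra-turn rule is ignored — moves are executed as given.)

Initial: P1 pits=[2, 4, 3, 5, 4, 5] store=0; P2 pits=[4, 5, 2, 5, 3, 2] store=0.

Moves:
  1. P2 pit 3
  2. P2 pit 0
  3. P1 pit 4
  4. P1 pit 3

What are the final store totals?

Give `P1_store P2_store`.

Move 1: P2 pit3 -> P1=[3,5,3,5,4,5](0) P2=[4,5,2,0,4,3](1)
Move 2: P2 pit0 -> P1=[3,5,3,5,4,5](0) P2=[0,6,3,1,5,3](1)
Move 3: P1 pit4 -> P1=[3,5,3,5,0,6](1) P2=[1,7,3,1,5,3](1)
Move 4: P1 pit3 -> P1=[3,5,3,0,1,7](2) P2=[2,8,3,1,5,3](1)

Answer: 2 1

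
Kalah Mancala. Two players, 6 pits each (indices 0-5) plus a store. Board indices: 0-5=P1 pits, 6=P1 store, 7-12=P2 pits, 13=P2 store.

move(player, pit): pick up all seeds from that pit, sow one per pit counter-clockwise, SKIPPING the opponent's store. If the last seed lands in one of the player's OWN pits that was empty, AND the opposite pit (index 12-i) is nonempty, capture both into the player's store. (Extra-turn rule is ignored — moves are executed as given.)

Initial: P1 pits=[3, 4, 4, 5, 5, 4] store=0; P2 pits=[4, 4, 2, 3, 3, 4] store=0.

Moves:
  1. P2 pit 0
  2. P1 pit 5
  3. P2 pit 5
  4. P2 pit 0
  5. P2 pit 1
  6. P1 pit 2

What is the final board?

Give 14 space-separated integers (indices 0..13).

Answer: 5 6 0 6 6 1 2 1 0 5 5 5 1 2

Derivation:
Move 1: P2 pit0 -> P1=[3,4,4,5,5,4](0) P2=[0,5,3,4,4,4](0)
Move 2: P1 pit5 -> P1=[3,4,4,5,5,0](1) P2=[1,6,4,4,4,4](0)
Move 3: P2 pit5 -> P1=[4,5,5,5,5,0](1) P2=[1,6,4,4,4,0](1)
Move 4: P2 pit0 -> P1=[4,5,5,5,5,0](1) P2=[0,7,4,4,4,0](1)
Move 5: P2 pit1 -> P1=[5,6,5,5,5,0](1) P2=[0,0,5,5,5,1](2)
Move 6: P1 pit2 -> P1=[5,6,0,6,6,1](2) P2=[1,0,5,5,5,1](2)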